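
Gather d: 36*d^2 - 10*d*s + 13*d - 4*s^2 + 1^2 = 36*d^2 + d*(13 - 10*s) - 4*s^2 + 1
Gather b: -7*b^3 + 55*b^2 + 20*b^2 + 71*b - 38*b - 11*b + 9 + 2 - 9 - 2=-7*b^3 + 75*b^2 + 22*b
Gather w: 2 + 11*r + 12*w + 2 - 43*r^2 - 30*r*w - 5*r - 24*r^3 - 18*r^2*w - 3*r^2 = -24*r^3 - 46*r^2 + 6*r + w*(-18*r^2 - 30*r + 12) + 4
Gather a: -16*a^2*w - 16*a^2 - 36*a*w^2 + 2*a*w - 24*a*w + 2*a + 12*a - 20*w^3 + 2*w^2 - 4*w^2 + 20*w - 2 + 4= a^2*(-16*w - 16) + a*(-36*w^2 - 22*w + 14) - 20*w^3 - 2*w^2 + 20*w + 2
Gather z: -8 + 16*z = 16*z - 8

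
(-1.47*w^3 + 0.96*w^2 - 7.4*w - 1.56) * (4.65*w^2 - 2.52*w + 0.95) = -6.8355*w^5 + 8.1684*w^4 - 38.2257*w^3 + 12.306*w^2 - 3.0988*w - 1.482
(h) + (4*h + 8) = 5*h + 8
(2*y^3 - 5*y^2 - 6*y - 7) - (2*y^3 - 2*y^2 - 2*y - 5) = -3*y^2 - 4*y - 2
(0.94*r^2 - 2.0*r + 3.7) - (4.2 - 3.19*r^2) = 4.13*r^2 - 2.0*r - 0.5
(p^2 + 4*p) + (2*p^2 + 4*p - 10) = 3*p^2 + 8*p - 10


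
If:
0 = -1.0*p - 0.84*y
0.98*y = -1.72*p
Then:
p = 0.00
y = 0.00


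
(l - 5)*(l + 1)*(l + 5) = l^3 + l^2 - 25*l - 25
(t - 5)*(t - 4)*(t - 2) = t^3 - 11*t^2 + 38*t - 40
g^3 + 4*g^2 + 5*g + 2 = (g + 1)^2*(g + 2)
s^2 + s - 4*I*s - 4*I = (s + 1)*(s - 4*I)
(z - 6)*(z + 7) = z^2 + z - 42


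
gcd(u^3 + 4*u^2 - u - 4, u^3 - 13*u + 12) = u^2 + 3*u - 4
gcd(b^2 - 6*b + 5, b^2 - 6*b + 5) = b^2 - 6*b + 5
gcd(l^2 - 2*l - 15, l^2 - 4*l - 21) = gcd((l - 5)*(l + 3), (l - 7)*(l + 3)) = l + 3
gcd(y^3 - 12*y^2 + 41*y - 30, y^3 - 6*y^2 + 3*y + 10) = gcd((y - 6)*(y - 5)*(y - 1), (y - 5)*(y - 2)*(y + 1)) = y - 5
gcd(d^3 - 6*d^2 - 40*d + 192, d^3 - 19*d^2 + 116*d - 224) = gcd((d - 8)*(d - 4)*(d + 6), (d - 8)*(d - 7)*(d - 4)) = d^2 - 12*d + 32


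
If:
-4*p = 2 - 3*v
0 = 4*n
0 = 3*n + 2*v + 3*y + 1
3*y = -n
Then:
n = 0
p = -7/8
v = -1/2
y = 0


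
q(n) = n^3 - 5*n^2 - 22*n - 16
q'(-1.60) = 1.68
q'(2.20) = -29.48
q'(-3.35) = 45.17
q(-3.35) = -36.01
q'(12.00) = 290.00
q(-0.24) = -11.02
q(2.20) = -77.95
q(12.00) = 728.00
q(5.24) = -124.69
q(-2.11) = -1.23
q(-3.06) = -24.15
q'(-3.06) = 36.69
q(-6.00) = -280.00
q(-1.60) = 2.30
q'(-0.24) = -19.43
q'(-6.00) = 146.00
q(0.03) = -16.66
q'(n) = 3*n^2 - 10*n - 22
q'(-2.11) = 12.46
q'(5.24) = 7.97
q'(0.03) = -22.30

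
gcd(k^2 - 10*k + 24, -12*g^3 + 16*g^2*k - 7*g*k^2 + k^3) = 1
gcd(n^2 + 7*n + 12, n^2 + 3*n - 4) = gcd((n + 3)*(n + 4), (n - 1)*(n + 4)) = n + 4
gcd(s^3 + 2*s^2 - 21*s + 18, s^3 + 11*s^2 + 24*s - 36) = s^2 + 5*s - 6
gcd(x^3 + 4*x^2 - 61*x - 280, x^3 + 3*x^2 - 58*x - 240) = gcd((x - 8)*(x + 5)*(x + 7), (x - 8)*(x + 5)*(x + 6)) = x^2 - 3*x - 40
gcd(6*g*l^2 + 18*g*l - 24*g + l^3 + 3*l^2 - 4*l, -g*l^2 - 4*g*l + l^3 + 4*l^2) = l + 4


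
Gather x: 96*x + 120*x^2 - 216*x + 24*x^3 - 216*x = 24*x^3 + 120*x^2 - 336*x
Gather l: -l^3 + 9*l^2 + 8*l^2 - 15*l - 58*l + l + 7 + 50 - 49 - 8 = -l^3 + 17*l^2 - 72*l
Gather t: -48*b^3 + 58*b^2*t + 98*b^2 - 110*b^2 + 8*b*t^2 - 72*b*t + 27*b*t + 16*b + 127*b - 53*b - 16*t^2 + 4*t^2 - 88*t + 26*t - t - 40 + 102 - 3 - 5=-48*b^3 - 12*b^2 + 90*b + t^2*(8*b - 12) + t*(58*b^2 - 45*b - 63) + 54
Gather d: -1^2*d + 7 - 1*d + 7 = 14 - 2*d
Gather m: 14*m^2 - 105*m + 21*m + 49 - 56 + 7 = 14*m^2 - 84*m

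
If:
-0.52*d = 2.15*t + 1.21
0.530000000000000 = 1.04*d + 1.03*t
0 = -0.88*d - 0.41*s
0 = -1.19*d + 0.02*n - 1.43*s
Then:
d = 1.40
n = -131.84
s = -3.01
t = -0.90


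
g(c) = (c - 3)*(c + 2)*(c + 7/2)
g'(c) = (c - 3)*(c + 2) + (c - 3)*(c + 7/2) + (c + 2)*(c + 7/2) = 3*c^2 + 5*c - 19/2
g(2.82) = -5.48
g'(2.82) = 28.46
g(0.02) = -21.19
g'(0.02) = -9.40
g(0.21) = -22.88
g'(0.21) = -8.32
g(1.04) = -27.05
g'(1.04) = -1.06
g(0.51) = -25.06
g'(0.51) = -6.17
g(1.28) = -26.97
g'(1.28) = 1.82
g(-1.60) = -3.50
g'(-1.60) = -9.82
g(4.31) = 64.56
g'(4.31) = 67.78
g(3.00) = 0.00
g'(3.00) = 32.50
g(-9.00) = -462.00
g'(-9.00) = 188.50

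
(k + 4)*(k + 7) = k^2 + 11*k + 28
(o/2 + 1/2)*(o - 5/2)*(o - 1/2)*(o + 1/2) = o^4/2 - 3*o^3/4 - 11*o^2/8 + 3*o/16 + 5/16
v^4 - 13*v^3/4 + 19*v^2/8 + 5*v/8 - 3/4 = (v - 2)*(v - 1)*(v - 3/4)*(v + 1/2)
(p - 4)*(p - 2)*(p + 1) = p^3 - 5*p^2 + 2*p + 8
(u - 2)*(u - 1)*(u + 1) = u^3 - 2*u^2 - u + 2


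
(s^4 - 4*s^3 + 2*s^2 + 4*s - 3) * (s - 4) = s^5 - 8*s^4 + 18*s^3 - 4*s^2 - 19*s + 12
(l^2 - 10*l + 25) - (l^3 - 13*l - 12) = -l^3 + l^2 + 3*l + 37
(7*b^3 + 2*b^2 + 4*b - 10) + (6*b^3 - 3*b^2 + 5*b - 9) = 13*b^3 - b^2 + 9*b - 19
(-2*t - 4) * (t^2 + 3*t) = -2*t^3 - 10*t^2 - 12*t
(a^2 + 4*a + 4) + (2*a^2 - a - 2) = 3*a^2 + 3*a + 2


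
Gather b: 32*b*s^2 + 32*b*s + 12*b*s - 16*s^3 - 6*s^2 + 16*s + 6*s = b*(32*s^2 + 44*s) - 16*s^3 - 6*s^2 + 22*s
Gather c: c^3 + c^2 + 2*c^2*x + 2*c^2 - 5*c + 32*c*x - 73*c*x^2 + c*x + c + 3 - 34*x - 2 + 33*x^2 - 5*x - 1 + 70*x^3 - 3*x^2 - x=c^3 + c^2*(2*x + 3) + c*(-73*x^2 + 33*x - 4) + 70*x^3 + 30*x^2 - 40*x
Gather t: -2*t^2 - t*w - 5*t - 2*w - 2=-2*t^2 + t*(-w - 5) - 2*w - 2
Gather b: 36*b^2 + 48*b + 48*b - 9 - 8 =36*b^2 + 96*b - 17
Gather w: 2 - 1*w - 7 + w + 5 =0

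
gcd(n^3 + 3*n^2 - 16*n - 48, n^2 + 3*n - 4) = n + 4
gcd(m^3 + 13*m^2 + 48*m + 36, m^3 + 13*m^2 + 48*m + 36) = m^3 + 13*m^2 + 48*m + 36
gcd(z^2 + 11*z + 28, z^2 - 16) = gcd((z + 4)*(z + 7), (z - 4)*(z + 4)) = z + 4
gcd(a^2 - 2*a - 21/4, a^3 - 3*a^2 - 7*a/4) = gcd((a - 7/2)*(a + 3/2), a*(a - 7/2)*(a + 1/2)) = a - 7/2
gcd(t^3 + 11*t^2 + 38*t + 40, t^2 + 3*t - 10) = t + 5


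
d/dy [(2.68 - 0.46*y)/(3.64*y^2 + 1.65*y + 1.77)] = (1.6744*y^2 - 19.5104*y - 5.2362)/(13.2496*y^4 + 12.012*y^3 + 15.6081*y^2 + 5.841*y + 3.1329)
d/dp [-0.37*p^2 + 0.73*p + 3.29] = 0.73 - 0.74*p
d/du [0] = 0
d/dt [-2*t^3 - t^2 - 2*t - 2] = -6*t^2 - 2*t - 2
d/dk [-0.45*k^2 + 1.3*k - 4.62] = 1.3 - 0.9*k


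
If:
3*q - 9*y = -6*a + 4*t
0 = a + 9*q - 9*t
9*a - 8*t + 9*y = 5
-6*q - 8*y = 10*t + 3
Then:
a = 1311/7046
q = -5771/21138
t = -889/3523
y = 1023/7046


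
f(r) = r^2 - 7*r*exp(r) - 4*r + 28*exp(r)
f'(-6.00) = -15.84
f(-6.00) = 60.17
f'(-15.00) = -34.00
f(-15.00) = 285.00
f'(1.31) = 42.46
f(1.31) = 66.26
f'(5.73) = -5877.83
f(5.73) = -3719.59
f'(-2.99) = -7.87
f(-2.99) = 23.36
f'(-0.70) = 7.46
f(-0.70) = 19.63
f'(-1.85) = -2.36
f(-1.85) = 17.26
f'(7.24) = -41366.23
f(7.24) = -31594.59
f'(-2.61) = -6.33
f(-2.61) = 20.65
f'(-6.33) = -16.54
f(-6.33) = 65.52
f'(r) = -7*r*exp(r) + 2*r + 21*exp(r) - 4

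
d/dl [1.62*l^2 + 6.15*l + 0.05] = 3.24*l + 6.15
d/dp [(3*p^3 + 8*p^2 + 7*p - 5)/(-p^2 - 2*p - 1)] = (-3*p^3 - 9*p^2 - 9*p - 17)/(p^3 + 3*p^2 + 3*p + 1)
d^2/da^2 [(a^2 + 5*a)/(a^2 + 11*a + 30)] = -12/(a^3 + 18*a^2 + 108*a + 216)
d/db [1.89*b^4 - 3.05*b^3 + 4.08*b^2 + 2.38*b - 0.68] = 7.56*b^3 - 9.15*b^2 + 8.16*b + 2.38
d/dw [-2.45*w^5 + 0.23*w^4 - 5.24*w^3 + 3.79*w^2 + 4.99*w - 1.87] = -12.25*w^4 + 0.92*w^3 - 15.72*w^2 + 7.58*w + 4.99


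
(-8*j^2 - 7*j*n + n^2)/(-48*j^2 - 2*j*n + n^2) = (j + n)/(6*j + n)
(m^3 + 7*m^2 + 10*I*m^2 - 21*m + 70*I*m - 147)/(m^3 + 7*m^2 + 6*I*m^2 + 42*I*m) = (m^2 + 10*I*m - 21)/(m*(m + 6*I))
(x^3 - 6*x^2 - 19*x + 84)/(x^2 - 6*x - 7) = (x^2 + x - 12)/(x + 1)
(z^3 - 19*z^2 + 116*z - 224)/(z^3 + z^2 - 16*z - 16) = (z^2 - 15*z + 56)/(z^2 + 5*z + 4)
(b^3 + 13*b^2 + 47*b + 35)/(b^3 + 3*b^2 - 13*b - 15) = (b + 7)/(b - 3)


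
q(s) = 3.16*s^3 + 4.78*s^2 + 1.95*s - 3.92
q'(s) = 9.48*s^2 + 9.56*s + 1.95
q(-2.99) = -51.49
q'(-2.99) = 58.12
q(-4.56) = -213.05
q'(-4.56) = 155.48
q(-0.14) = -4.11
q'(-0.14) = 0.80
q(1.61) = 24.80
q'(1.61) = 41.91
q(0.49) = -1.45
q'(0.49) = 8.91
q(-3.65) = -101.02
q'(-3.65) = 93.35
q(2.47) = 77.68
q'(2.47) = 83.40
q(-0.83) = -4.05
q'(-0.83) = 0.55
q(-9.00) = -1937.93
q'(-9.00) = 683.79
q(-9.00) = -1937.93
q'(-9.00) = 683.79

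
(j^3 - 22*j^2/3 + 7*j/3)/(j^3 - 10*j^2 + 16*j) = (3*j^2 - 22*j + 7)/(3*(j^2 - 10*j + 16))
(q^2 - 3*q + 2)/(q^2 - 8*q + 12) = (q - 1)/(q - 6)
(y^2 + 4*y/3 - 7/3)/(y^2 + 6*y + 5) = (3*y^2 + 4*y - 7)/(3*(y^2 + 6*y + 5))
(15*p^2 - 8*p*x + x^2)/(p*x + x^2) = (15*p^2 - 8*p*x + x^2)/(x*(p + x))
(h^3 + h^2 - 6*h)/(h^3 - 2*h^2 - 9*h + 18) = h/(h - 3)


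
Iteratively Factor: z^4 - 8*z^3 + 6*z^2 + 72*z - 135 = (z - 5)*(z^3 - 3*z^2 - 9*z + 27) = (z - 5)*(z - 3)*(z^2 - 9) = (z - 5)*(z - 3)*(z + 3)*(z - 3)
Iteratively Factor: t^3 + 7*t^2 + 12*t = (t)*(t^2 + 7*t + 12) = t*(t + 3)*(t + 4)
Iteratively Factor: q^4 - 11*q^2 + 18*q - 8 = (q - 2)*(q^3 + 2*q^2 - 7*q + 4) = (q - 2)*(q - 1)*(q^2 + 3*q - 4) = (q - 2)*(q - 1)^2*(q + 4)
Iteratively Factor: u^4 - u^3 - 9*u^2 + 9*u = (u + 3)*(u^3 - 4*u^2 + 3*u) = (u - 3)*(u + 3)*(u^2 - u) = (u - 3)*(u - 1)*(u + 3)*(u)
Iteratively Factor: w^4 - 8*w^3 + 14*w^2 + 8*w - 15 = (w - 1)*(w^3 - 7*w^2 + 7*w + 15) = (w - 1)*(w + 1)*(w^2 - 8*w + 15) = (w - 3)*(w - 1)*(w + 1)*(w - 5)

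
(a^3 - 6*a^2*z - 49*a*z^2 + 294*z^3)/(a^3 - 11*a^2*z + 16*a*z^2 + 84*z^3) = (a + 7*z)/(a + 2*z)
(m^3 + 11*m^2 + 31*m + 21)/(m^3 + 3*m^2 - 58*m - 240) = (m^3 + 11*m^2 + 31*m + 21)/(m^3 + 3*m^2 - 58*m - 240)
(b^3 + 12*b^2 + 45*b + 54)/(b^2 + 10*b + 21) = (b^2 + 9*b + 18)/(b + 7)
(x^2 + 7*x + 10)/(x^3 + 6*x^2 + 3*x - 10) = 1/(x - 1)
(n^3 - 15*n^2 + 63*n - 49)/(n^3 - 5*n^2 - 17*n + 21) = (n - 7)/(n + 3)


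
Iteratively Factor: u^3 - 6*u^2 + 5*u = (u - 1)*(u^2 - 5*u) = u*(u - 1)*(u - 5)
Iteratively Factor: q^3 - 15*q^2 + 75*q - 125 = (q - 5)*(q^2 - 10*q + 25) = (q - 5)^2*(q - 5)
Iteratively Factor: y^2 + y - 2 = (y - 1)*(y + 2)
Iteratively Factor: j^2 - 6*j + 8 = (j - 4)*(j - 2)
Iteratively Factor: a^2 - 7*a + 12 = (a - 4)*(a - 3)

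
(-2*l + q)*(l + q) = -2*l^2 - l*q + q^2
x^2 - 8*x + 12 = (x - 6)*(x - 2)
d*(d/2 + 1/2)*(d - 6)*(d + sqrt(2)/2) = d^4/2 - 5*d^3/2 + sqrt(2)*d^3/4 - 3*d^2 - 5*sqrt(2)*d^2/4 - 3*sqrt(2)*d/2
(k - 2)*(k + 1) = k^2 - k - 2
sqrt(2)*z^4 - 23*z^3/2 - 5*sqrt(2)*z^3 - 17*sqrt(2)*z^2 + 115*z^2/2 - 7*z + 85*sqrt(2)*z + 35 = (z - 5)*(z - 7*sqrt(2))*(z + sqrt(2))*(sqrt(2)*z + 1/2)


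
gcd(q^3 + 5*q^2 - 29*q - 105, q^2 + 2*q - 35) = q^2 + 2*q - 35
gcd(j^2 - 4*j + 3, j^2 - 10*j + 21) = j - 3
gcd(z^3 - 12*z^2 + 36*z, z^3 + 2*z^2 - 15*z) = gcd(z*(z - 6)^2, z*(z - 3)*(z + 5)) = z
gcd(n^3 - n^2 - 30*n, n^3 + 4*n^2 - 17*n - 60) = n + 5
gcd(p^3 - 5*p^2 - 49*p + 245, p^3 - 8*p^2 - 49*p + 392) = p^2 - 49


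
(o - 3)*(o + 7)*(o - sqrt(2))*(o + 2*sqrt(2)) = o^4 + sqrt(2)*o^3 + 4*o^3 - 25*o^2 + 4*sqrt(2)*o^2 - 21*sqrt(2)*o - 16*o + 84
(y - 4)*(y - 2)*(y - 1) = y^3 - 7*y^2 + 14*y - 8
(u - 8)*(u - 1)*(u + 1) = u^3 - 8*u^2 - u + 8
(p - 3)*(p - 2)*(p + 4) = p^3 - p^2 - 14*p + 24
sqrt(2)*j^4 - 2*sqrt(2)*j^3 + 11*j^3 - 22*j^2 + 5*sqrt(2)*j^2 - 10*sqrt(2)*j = j*(j - 2)*(j + 5*sqrt(2))*(sqrt(2)*j + 1)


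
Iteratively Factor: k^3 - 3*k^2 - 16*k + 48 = (k - 4)*(k^2 + k - 12) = (k - 4)*(k - 3)*(k + 4)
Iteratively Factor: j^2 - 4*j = (j - 4)*(j)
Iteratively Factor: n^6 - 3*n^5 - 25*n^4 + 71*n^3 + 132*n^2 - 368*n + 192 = (n - 4)*(n^5 + n^4 - 21*n^3 - 13*n^2 + 80*n - 48) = (n - 4)*(n - 1)*(n^4 + 2*n^3 - 19*n^2 - 32*n + 48) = (n - 4)*(n - 1)^2*(n^3 + 3*n^2 - 16*n - 48) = (n - 4)^2*(n - 1)^2*(n^2 + 7*n + 12) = (n - 4)^2*(n - 1)^2*(n + 3)*(n + 4)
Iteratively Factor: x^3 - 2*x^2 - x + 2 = (x - 1)*(x^2 - x - 2) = (x - 2)*(x - 1)*(x + 1)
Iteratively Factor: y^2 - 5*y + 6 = (y - 3)*(y - 2)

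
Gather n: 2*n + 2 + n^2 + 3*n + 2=n^2 + 5*n + 4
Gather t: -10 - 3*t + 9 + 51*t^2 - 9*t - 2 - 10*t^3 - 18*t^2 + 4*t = -10*t^3 + 33*t^2 - 8*t - 3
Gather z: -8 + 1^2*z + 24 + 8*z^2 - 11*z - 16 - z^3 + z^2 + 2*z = -z^3 + 9*z^2 - 8*z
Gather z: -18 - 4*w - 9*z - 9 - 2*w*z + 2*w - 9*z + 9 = -2*w + z*(-2*w - 18) - 18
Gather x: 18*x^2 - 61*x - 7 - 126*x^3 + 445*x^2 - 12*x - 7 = -126*x^3 + 463*x^2 - 73*x - 14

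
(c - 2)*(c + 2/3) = c^2 - 4*c/3 - 4/3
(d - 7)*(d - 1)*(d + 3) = d^3 - 5*d^2 - 17*d + 21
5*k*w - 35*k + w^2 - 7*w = (5*k + w)*(w - 7)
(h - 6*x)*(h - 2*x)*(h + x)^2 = h^4 - 6*h^3*x - 3*h^2*x^2 + 16*h*x^3 + 12*x^4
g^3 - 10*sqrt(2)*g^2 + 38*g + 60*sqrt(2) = (g - 6*sqrt(2))*(g - 5*sqrt(2))*(g + sqrt(2))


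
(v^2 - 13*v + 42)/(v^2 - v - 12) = (-v^2 + 13*v - 42)/(-v^2 + v + 12)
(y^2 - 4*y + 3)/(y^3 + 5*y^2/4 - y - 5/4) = 4*(y - 3)/(4*y^2 + 9*y + 5)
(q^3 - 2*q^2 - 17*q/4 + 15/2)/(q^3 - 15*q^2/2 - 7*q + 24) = (q - 5/2)/(q - 8)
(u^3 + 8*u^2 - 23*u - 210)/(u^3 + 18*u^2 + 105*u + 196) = (u^2 + u - 30)/(u^2 + 11*u + 28)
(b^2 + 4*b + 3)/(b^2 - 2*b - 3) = (b + 3)/(b - 3)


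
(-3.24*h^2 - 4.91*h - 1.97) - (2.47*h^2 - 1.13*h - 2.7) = -5.71*h^2 - 3.78*h + 0.73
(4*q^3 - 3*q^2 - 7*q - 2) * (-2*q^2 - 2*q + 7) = -8*q^5 - 2*q^4 + 48*q^3 - 3*q^2 - 45*q - 14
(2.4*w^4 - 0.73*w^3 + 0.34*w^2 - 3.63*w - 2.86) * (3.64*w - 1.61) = 8.736*w^5 - 6.5212*w^4 + 2.4129*w^3 - 13.7606*w^2 - 4.5661*w + 4.6046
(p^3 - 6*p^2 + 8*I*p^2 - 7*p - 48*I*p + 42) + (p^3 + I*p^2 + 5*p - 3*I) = 2*p^3 - 6*p^2 + 9*I*p^2 - 2*p - 48*I*p + 42 - 3*I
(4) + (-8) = -4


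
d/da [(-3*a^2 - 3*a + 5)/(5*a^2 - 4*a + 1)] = (27*a^2 - 56*a + 17)/(25*a^4 - 40*a^3 + 26*a^2 - 8*a + 1)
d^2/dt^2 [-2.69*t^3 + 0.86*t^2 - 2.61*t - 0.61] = 1.72 - 16.14*t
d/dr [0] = 0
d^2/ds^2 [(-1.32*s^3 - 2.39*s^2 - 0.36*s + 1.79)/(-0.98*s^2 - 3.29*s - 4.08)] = (2.8421709430404e-14*s^4 + 3.29966000000005*s^3 + 38.6599920000001*s^2 + 88.575036*s + 45.469082)/(0.941192*s^6 + 9.479148*s^5 + 43.57815*s^4 + 114.539705*s^3 + 181.4274*s^2 + 164.299968*s + 67.917312)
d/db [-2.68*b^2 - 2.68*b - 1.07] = -5.36*b - 2.68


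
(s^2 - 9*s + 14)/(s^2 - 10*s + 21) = (s - 2)/(s - 3)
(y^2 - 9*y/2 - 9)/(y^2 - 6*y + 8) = (y^2 - 9*y/2 - 9)/(y^2 - 6*y + 8)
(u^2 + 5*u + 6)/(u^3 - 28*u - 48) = (u + 3)/(u^2 - 2*u - 24)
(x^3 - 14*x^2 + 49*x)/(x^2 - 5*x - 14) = x*(x - 7)/(x + 2)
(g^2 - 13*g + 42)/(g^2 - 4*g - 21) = (g - 6)/(g + 3)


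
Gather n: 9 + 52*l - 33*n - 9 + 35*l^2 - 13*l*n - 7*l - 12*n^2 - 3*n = 35*l^2 + 45*l - 12*n^2 + n*(-13*l - 36)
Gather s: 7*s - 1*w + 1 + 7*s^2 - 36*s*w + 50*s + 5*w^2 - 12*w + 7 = 7*s^2 + s*(57 - 36*w) + 5*w^2 - 13*w + 8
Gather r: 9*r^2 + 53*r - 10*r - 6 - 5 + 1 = 9*r^2 + 43*r - 10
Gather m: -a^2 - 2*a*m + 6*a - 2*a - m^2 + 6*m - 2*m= -a^2 + 4*a - m^2 + m*(4 - 2*a)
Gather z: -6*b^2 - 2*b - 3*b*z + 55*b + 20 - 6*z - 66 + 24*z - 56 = -6*b^2 + 53*b + z*(18 - 3*b) - 102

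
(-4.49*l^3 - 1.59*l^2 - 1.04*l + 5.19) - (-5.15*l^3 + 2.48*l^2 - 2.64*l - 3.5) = 0.66*l^3 - 4.07*l^2 + 1.6*l + 8.69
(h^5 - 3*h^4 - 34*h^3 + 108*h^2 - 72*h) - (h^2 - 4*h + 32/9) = h^5 - 3*h^4 - 34*h^3 + 107*h^2 - 68*h - 32/9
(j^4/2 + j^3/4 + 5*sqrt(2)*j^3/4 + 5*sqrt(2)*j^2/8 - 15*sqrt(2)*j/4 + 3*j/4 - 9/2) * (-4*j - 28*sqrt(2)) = -2*j^5 - 19*sqrt(2)*j^4 - j^4 - 70*j^3 - 19*sqrt(2)*j^3/2 - 38*j^2 + 15*sqrt(2)*j^2 - 21*sqrt(2)*j + 228*j + 126*sqrt(2)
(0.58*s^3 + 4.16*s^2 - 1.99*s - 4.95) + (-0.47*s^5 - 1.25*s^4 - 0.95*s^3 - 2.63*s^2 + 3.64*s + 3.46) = -0.47*s^5 - 1.25*s^4 - 0.37*s^3 + 1.53*s^2 + 1.65*s - 1.49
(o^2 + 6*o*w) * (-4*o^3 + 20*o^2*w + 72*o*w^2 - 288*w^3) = -4*o^5 - 4*o^4*w + 192*o^3*w^2 + 144*o^2*w^3 - 1728*o*w^4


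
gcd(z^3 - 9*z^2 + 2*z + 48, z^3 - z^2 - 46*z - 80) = z^2 - 6*z - 16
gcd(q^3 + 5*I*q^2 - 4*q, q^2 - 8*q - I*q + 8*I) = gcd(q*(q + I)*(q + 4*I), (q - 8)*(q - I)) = 1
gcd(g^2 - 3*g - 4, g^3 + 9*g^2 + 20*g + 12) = g + 1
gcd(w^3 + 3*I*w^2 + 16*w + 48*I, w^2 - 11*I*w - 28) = w - 4*I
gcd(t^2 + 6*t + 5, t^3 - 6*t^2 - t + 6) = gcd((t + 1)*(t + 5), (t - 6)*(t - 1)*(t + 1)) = t + 1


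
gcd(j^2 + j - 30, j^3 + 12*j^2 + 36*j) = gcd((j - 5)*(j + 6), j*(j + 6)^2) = j + 6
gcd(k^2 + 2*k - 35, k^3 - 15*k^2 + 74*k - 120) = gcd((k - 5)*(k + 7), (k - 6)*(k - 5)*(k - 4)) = k - 5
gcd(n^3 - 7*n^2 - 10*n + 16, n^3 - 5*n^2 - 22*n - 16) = n^2 - 6*n - 16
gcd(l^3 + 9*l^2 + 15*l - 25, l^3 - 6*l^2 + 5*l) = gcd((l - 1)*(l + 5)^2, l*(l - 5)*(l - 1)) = l - 1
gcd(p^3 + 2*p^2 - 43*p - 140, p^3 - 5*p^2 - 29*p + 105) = p^2 - 2*p - 35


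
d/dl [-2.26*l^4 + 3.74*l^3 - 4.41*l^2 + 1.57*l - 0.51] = -9.04*l^3 + 11.22*l^2 - 8.82*l + 1.57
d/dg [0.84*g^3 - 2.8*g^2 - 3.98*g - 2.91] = 2.52*g^2 - 5.6*g - 3.98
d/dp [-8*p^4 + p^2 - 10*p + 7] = -32*p^3 + 2*p - 10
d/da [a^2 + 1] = 2*a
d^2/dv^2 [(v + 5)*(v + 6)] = 2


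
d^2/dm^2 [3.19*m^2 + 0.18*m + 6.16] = 6.38000000000000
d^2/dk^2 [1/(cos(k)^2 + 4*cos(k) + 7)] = (-4*sin(k)^4 - 10*sin(k)^2 + 43*cos(k) - 3*cos(3*k) + 32)/(-sin(k)^2 + 4*cos(k) + 8)^3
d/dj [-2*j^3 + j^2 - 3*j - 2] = -6*j^2 + 2*j - 3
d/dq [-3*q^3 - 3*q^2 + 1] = 3*q*(-3*q - 2)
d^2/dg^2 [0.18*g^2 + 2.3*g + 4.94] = 0.360000000000000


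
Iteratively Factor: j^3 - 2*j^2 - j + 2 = (j + 1)*(j^2 - 3*j + 2) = (j - 1)*(j + 1)*(j - 2)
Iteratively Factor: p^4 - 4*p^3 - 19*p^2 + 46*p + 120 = (p + 3)*(p^3 - 7*p^2 + 2*p + 40) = (p - 4)*(p + 3)*(p^2 - 3*p - 10) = (p - 5)*(p - 4)*(p + 3)*(p + 2)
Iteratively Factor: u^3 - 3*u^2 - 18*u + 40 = (u + 4)*(u^2 - 7*u + 10) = (u - 2)*(u + 4)*(u - 5)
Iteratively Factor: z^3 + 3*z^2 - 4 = (z - 1)*(z^2 + 4*z + 4) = (z - 1)*(z + 2)*(z + 2)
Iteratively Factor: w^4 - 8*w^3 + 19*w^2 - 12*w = (w)*(w^3 - 8*w^2 + 19*w - 12) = w*(w - 3)*(w^2 - 5*w + 4) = w*(w - 4)*(w - 3)*(w - 1)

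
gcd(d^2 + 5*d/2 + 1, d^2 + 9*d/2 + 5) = d + 2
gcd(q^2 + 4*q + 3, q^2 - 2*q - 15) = q + 3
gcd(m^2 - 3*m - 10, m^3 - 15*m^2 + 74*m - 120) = m - 5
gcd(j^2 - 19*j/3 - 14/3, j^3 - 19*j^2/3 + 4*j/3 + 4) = j + 2/3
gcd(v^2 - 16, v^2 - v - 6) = 1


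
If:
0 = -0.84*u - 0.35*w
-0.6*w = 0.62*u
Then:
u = 0.00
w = 0.00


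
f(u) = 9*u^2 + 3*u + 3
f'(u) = 18*u + 3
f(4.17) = 172.01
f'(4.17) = 78.06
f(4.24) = 177.52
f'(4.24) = 79.32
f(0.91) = 13.18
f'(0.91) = 19.38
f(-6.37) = 349.08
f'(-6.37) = -111.66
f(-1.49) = 18.51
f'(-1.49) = -23.82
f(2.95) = 90.17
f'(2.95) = 56.10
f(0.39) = 5.54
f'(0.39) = 10.02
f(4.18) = 172.79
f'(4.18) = 78.24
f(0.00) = 3.00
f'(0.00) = 3.00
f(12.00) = 1335.00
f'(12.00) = 219.00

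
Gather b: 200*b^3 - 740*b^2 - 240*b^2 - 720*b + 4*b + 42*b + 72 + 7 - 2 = 200*b^3 - 980*b^2 - 674*b + 77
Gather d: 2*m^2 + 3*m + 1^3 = 2*m^2 + 3*m + 1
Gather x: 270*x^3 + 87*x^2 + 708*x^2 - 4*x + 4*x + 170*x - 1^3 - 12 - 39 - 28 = 270*x^3 + 795*x^2 + 170*x - 80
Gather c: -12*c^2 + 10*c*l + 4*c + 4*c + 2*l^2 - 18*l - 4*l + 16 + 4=-12*c^2 + c*(10*l + 8) + 2*l^2 - 22*l + 20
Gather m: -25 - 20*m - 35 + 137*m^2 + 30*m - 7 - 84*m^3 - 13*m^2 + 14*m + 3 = -84*m^3 + 124*m^2 + 24*m - 64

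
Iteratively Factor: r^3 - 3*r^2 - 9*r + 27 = (r + 3)*(r^2 - 6*r + 9) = (r - 3)*(r + 3)*(r - 3)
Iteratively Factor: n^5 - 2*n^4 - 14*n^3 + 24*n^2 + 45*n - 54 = (n + 2)*(n^4 - 4*n^3 - 6*n^2 + 36*n - 27) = (n - 3)*(n + 2)*(n^3 - n^2 - 9*n + 9) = (n - 3)*(n + 2)*(n + 3)*(n^2 - 4*n + 3) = (n - 3)^2*(n + 2)*(n + 3)*(n - 1)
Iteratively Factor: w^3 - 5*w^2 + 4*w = (w - 4)*(w^2 - w) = w*(w - 4)*(w - 1)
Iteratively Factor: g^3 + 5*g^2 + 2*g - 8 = (g - 1)*(g^2 + 6*g + 8) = (g - 1)*(g + 4)*(g + 2)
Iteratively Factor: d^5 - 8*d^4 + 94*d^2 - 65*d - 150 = (d + 1)*(d^4 - 9*d^3 + 9*d^2 + 85*d - 150) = (d - 2)*(d + 1)*(d^3 - 7*d^2 - 5*d + 75) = (d - 2)*(d + 1)*(d + 3)*(d^2 - 10*d + 25) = (d - 5)*(d - 2)*(d + 1)*(d + 3)*(d - 5)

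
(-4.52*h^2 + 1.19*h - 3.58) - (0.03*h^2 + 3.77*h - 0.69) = -4.55*h^2 - 2.58*h - 2.89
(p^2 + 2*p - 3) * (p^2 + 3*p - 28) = p^4 + 5*p^3 - 25*p^2 - 65*p + 84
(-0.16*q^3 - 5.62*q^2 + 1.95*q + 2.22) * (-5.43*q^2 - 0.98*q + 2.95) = 0.8688*q^5 + 30.6734*q^4 - 5.5529*q^3 - 30.5446*q^2 + 3.5769*q + 6.549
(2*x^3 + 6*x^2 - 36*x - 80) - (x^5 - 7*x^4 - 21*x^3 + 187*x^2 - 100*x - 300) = -x^5 + 7*x^4 + 23*x^3 - 181*x^2 + 64*x + 220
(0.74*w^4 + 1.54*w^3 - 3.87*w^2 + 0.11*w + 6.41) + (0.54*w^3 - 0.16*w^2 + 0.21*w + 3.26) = 0.74*w^4 + 2.08*w^3 - 4.03*w^2 + 0.32*w + 9.67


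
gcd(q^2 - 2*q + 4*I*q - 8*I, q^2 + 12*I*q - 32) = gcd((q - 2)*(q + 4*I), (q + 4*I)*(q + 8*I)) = q + 4*I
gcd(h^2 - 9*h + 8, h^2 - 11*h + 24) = h - 8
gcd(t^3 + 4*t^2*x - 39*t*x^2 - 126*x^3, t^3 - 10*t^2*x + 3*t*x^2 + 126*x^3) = -t^2 + 3*t*x + 18*x^2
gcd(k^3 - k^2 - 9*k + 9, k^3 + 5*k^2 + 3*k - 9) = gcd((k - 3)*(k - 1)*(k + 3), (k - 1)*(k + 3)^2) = k^2 + 2*k - 3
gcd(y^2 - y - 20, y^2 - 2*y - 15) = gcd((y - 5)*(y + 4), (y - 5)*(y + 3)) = y - 5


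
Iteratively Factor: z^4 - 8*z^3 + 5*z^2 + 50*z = (z + 2)*(z^3 - 10*z^2 + 25*z) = (z - 5)*(z + 2)*(z^2 - 5*z) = (z - 5)^2*(z + 2)*(z)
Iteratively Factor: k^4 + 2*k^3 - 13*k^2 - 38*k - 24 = (k + 2)*(k^3 - 13*k - 12) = (k + 1)*(k + 2)*(k^2 - k - 12) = (k - 4)*(k + 1)*(k + 2)*(k + 3)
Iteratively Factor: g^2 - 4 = (g - 2)*(g + 2)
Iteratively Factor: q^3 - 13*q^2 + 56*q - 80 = (q - 4)*(q^2 - 9*q + 20) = (q - 4)^2*(q - 5)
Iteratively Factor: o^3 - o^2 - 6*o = (o)*(o^2 - o - 6) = o*(o - 3)*(o + 2)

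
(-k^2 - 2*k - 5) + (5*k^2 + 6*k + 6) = 4*k^2 + 4*k + 1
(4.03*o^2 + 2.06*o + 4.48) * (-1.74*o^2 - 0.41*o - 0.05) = -7.0122*o^4 - 5.2367*o^3 - 8.8413*o^2 - 1.9398*o - 0.224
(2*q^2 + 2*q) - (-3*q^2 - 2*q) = 5*q^2 + 4*q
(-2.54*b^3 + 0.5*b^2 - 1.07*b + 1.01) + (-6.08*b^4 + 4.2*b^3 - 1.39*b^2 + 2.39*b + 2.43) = -6.08*b^4 + 1.66*b^3 - 0.89*b^2 + 1.32*b + 3.44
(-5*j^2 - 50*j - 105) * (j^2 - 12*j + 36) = -5*j^4 + 10*j^3 + 315*j^2 - 540*j - 3780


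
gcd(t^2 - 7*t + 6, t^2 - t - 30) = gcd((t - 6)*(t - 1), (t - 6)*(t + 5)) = t - 6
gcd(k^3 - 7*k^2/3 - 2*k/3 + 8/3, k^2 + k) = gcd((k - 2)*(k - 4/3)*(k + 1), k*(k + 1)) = k + 1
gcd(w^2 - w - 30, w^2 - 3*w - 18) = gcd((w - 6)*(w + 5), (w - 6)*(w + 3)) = w - 6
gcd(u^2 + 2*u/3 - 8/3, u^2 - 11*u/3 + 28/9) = u - 4/3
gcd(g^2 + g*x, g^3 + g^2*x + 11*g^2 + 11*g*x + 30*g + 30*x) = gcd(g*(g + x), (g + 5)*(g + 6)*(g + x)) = g + x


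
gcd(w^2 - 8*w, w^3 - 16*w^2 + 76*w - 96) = w - 8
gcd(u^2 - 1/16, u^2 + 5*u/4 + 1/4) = u + 1/4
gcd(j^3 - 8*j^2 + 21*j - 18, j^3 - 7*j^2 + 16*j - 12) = j^2 - 5*j + 6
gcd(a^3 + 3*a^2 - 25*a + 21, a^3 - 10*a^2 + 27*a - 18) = a^2 - 4*a + 3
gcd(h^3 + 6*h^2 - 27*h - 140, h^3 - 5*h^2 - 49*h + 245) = h^2 + 2*h - 35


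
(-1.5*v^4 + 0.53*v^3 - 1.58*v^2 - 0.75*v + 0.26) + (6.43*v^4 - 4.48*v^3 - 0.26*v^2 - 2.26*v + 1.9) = 4.93*v^4 - 3.95*v^3 - 1.84*v^2 - 3.01*v + 2.16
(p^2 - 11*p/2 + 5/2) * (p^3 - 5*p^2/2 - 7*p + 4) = p^5 - 8*p^4 + 37*p^3/4 + 145*p^2/4 - 79*p/2 + 10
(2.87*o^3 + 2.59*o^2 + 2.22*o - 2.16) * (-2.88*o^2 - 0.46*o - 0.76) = -8.2656*o^5 - 8.7794*o^4 - 9.7662*o^3 + 3.2312*o^2 - 0.6936*o + 1.6416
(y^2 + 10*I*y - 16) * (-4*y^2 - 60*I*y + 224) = -4*y^4 - 100*I*y^3 + 888*y^2 + 3200*I*y - 3584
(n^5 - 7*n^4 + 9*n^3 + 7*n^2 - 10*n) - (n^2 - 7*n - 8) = n^5 - 7*n^4 + 9*n^3 + 6*n^2 - 3*n + 8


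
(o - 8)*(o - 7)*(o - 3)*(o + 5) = o^4 - 13*o^3 + 11*o^2 + 337*o - 840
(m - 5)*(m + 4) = m^2 - m - 20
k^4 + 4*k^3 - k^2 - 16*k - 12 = (k - 2)*(k + 1)*(k + 2)*(k + 3)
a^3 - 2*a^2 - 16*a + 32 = (a - 4)*(a - 2)*(a + 4)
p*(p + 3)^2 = p^3 + 6*p^2 + 9*p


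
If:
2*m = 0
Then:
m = 0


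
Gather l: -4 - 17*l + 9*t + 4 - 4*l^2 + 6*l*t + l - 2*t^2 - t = -4*l^2 + l*(6*t - 16) - 2*t^2 + 8*t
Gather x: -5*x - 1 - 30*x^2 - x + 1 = -30*x^2 - 6*x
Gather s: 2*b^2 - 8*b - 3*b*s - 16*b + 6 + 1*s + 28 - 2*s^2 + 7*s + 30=2*b^2 - 24*b - 2*s^2 + s*(8 - 3*b) + 64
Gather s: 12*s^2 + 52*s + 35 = 12*s^2 + 52*s + 35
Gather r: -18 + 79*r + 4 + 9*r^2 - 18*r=9*r^2 + 61*r - 14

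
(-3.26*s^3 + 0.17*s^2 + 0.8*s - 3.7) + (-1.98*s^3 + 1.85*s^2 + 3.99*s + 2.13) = -5.24*s^3 + 2.02*s^2 + 4.79*s - 1.57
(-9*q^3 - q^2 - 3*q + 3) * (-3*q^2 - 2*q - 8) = 27*q^5 + 21*q^4 + 83*q^3 + 5*q^2 + 18*q - 24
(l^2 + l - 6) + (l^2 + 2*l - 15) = 2*l^2 + 3*l - 21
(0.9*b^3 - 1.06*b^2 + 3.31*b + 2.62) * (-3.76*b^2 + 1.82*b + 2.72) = -3.384*b^5 + 5.6236*b^4 - 11.9268*b^3 - 6.7102*b^2 + 13.7716*b + 7.1264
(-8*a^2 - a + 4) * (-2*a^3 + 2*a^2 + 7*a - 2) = 16*a^5 - 14*a^4 - 66*a^3 + 17*a^2 + 30*a - 8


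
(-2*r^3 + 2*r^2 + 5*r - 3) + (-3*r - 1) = -2*r^3 + 2*r^2 + 2*r - 4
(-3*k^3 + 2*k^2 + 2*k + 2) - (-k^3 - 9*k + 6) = -2*k^3 + 2*k^2 + 11*k - 4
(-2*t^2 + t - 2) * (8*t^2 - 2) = -16*t^4 + 8*t^3 - 12*t^2 - 2*t + 4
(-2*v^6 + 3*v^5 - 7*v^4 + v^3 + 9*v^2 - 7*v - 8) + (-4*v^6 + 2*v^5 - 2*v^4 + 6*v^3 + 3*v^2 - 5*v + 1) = -6*v^6 + 5*v^5 - 9*v^4 + 7*v^3 + 12*v^2 - 12*v - 7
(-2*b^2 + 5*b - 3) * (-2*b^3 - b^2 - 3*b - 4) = 4*b^5 - 8*b^4 + 7*b^3 - 4*b^2 - 11*b + 12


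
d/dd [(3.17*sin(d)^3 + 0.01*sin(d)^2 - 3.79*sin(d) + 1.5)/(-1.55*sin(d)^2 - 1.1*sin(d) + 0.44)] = 0.416233090530697*(-4.9135*sin(d)^4 - 6.974*sin(d)^3 - 1.7011*sin(d)^2 + 4.6588*sin(d) - 0.0175999999999998)*cos(d)/(1.0*sin(d)^2 + 0.709677419354839*sin(d) - 0.283870967741936)^2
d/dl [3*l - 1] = 3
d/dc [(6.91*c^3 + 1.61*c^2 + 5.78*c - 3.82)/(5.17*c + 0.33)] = (71.4494*c^3 + 15.1646*c^2 + 1.0626*c + 21.6568)/(26.7289*c^2 + 3.4122*c + 0.1089)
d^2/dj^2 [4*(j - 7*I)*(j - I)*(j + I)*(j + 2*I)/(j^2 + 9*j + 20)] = (8*j^6 + 216*j^5 + 2424*j^4 + j^3*(10440 - 2480*I) + j^2*(12336 - 21600*I) + j*(3024 - 45600*I) + 54832 + 7200*I)/(j^6 + 27*j^5 + 303*j^4 + 1809*j^3 + 6060*j^2 + 10800*j + 8000)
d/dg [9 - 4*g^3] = -12*g^2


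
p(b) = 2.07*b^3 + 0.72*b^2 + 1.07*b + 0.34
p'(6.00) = 233.27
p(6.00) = 479.80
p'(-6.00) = 215.99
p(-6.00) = -427.28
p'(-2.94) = 50.51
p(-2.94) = -49.19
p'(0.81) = 6.31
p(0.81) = 2.78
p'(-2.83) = 46.73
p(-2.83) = -43.84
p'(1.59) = 19.06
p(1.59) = 12.18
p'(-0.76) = 3.56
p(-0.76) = -0.97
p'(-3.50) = 72.10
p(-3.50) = -83.34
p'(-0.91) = 4.90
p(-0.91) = -1.60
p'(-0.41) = 1.52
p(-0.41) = -0.12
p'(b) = 6.21*b^2 + 1.44*b + 1.07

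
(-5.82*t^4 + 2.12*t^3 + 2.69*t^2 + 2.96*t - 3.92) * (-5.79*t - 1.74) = 33.6978*t^5 - 2.148*t^4 - 19.2639*t^3 - 21.819*t^2 + 17.5464*t + 6.8208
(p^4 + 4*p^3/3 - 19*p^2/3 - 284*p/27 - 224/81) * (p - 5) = p^5 - 11*p^4/3 - 13*p^3 + 571*p^2/27 + 4036*p/81 + 1120/81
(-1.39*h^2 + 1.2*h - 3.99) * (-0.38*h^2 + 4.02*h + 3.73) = 0.5282*h^4 - 6.0438*h^3 + 1.1555*h^2 - 11.5638*h - 14.8827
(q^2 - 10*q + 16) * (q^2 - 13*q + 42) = q^4 - 23*q^3 + 188*q^2 - 628*q + 672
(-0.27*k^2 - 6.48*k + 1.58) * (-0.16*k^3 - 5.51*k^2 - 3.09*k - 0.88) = 0.0432*k^5 + 2.5245*k^4 + 36.2863*k^3 + 11.555*k^2 + 0.820200000000001*k - 1.3904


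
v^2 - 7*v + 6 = (v - 6)*(v - 1)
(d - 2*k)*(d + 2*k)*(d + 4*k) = d^3 + 4*d^2*k - 4*d*k^2 - 16*k^3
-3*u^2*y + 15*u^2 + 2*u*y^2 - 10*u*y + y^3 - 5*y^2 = (-u + y)*(3*u + y)*(y - 5)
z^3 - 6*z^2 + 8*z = z*(z - 4)*(z - 2)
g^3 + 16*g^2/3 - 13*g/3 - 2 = (g - 1)*(g + 1/3)*(g + 6)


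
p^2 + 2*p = p*(p + 2)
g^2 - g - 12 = (g - 4)*(g + 3)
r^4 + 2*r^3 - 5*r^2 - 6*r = r*(r - 2)*(r + 1)*(r + 3)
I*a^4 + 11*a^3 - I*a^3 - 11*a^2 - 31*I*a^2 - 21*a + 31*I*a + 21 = (a - 1)*(a - 7*I)*(a - 3*I)*(I*a + 1)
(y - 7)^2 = y^2 - 14*y + 49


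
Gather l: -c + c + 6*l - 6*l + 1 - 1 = 0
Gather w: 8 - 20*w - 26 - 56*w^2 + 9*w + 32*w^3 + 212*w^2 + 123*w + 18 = 32*w^3 + 156*w^2 + 112*w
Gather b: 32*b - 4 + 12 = 32*b + 8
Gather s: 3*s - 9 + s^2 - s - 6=s^2 + 2*s - 15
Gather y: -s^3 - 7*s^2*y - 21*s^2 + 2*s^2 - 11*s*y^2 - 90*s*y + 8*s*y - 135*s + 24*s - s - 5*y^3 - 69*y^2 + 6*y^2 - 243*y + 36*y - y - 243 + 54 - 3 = -s^3 - 19*s^2 - 112*s - 5*y^3 + y^2*(-11*s - 63) + y*(-7*s^2 - 82*s - 208) - 192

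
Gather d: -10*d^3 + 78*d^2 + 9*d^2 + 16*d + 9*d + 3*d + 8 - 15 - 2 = -10*d^3 + 87*d^2 + 28*d - 9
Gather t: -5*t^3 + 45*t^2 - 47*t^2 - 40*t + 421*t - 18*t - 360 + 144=-5*t^3 - 2*t^2 + 363*t - 216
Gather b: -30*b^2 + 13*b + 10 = -30*b^2 + 13*b + 10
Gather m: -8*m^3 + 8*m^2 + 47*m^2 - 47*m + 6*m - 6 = -8*m^3 + 55*m^2 - 41*m - 6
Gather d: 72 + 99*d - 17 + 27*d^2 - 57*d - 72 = 27*d^2 + 42*d - 17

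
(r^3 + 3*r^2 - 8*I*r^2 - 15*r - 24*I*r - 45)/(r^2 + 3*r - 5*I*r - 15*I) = r - 3*I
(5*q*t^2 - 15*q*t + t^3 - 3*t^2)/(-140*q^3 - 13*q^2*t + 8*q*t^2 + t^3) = t*(3 - t)/(28*q^2 - 3*q*t - t^2)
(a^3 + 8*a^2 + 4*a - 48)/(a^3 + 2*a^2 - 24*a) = (a^2 + 2*a - 8)/(a*(a - 4))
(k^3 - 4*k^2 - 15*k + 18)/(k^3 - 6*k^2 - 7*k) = (-k^3 + 4*k^2 + 15*k - 18)/(k*(-k^2 + 6*k + 7))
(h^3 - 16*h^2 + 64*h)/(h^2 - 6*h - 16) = h*(h - 8)/(h + 2)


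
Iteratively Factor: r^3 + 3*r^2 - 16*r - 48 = (r - 4)*(r^2 + 7*r + 12) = (r - 4)*(r + 3)*(r + 4)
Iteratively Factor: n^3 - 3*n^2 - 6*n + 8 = (n + 2)*(n^2 - 5*n + 4) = (n - 1)*(n + 2)*(n - 4)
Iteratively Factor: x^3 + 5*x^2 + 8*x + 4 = (x + 2)*(x^2 + 3*x + 2) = (x + 1)*(x + 2)*(x + 2)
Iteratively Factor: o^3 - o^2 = (o - 1)*(o^2) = o*(o - 1)*(o)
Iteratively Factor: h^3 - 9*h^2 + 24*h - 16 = (h - 4)*(h^2 - 5*h + 4) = (h - 4)*(h - 1)*(h - 4)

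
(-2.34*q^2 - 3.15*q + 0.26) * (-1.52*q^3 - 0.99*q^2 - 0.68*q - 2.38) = 3.5568*q^5 + 7.1046*q^4 + 4.3145*q^3 + 7.4538*q^2 + 7.3202*q - 0.6188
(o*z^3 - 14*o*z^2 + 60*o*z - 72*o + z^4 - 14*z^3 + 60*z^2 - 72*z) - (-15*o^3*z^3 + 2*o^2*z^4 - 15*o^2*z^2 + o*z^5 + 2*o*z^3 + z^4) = 15*o^3*z^3 - 2*o^2*z^4 + 15*o^2*z^2 - o*z^5 - o*z^3 - 14*o*z^2 + 60*o*z - 72*o - 14*z^3 + 60*z^2 - 72*z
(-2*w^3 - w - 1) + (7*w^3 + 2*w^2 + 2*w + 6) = 5*w^3 + 2*w^2 + w + 5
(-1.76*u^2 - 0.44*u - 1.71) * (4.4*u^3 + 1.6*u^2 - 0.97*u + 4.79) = -7.744*u^5 - 4.752*u^4 - 6.5208*u^3 - 10.7396*u^2 - 0.4489*u - 8.1909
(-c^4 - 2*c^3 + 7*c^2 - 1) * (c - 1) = -c^5 - c^4 + 9*c^3 - 7*c^2 - c + 1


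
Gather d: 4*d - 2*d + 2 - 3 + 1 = 2*d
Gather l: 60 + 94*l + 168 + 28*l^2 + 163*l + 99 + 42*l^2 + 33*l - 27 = 70*l^2 + 290*l + 300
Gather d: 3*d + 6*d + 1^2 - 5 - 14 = 9*d - 18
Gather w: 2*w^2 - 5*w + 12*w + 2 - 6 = 2*w^2 + 7*w - 4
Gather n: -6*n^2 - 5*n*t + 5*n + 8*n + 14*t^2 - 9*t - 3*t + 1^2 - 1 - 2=-6*n^2 + n*(13 - 5*t) + 14*t^2 - 12*t - 2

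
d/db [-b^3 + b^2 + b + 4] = -3*b^2 + 2*b + 1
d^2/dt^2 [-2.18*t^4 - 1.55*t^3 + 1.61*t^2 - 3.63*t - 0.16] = -26.16*t^2 - 9.3*t + 3.22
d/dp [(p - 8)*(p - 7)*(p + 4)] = 3*p^2 - 22*p - 4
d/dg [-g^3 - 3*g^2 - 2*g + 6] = -3*g^2 - 6*g - 2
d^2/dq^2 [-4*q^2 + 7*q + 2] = -8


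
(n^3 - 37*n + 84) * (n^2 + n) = n^5 + n^4 - 37*n^3 + 47*n^2 + 84*n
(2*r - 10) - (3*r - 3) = -r - 7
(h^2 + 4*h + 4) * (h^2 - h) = h^4 + 3*h^3 - 4*h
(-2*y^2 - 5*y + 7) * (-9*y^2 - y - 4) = 18*y^4 + 47*y^3 - 50*y^2 + 13*y - 28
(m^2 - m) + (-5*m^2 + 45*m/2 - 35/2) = -4*m^2 + 43*m/2 - 35/2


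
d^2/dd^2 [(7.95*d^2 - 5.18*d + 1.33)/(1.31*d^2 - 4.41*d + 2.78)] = (-1.4210854715202e-14*d^4 + 74.0770939999999*d^3 - 160.019382*d^2 + 67.0858859999998*d + 37.91479)/(2.248091*d^6 - 22.704003*d^5 + 90.743307*d^4 - 182.128149*d^3 + 192.569766*d^2 - 102.246732*d + 21.484952)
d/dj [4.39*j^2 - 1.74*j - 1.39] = 8.78*j - 1.74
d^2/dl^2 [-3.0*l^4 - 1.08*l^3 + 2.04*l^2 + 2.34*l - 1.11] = -36.0*l^2 - 6.48*l + 4.08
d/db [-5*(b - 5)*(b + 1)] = 20 - 10*b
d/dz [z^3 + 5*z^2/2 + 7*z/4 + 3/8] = 3*z^2 + 5*z + 7/4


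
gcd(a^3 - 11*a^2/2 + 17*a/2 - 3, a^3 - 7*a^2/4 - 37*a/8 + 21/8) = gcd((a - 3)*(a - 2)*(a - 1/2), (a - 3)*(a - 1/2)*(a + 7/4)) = a^2 - 7*a/2 + 3/2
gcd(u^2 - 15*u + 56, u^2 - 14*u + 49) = u - 7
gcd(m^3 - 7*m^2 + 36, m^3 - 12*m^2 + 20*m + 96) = m^2 - 4*m - 12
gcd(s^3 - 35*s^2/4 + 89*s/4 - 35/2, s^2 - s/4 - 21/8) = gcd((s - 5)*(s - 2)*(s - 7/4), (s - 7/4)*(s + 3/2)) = s - 7/4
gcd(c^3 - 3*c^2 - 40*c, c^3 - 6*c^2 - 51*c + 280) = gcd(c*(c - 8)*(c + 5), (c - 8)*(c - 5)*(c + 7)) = c - 8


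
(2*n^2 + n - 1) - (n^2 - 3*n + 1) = n^2 + 4*n - 2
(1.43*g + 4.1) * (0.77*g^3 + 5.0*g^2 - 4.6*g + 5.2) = 1.1011*g^4 + 10.307*g^3 + 13.922*g^2 - 11.424*g + 21.32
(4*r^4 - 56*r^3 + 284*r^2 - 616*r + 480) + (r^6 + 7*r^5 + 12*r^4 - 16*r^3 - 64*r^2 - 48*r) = r^6 + 7*r^5 + 16*r^4 - 72*r^3 + 220*r^2 - 664*r + 480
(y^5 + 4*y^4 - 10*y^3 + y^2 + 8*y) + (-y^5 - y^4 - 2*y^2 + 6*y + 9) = 3*y^4 - 10*y^3 - y^2 + 14*y + 9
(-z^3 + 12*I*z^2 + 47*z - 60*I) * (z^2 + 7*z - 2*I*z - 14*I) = -z^5 - 7*z^4 + 14*I*z^4 + 71*z^3 + 98*I*z^3 + 497*z^2 - 154*I*z^2 - 120*z - 1078*I*z - 840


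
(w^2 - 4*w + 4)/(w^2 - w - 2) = (w - 2)/(w + 1)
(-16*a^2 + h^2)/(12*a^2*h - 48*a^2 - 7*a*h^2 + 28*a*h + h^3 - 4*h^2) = (-4*a - h)/(3*a*h - 12*a - h^2 + 4*h)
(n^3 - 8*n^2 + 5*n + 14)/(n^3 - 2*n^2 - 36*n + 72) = (n^2 - 6*n - 7)/(n^2 - 36)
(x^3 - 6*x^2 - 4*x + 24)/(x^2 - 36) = (x^2 - 4)/(x + 6)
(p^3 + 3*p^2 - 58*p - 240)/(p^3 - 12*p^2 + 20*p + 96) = (p^2 + 11*p + 30)/(p^2 - 4*p - 12)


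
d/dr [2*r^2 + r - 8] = 4*r + 1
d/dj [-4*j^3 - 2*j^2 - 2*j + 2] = -12*j^2 - 4*j - 2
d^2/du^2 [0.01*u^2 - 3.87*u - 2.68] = 0.0200000000000000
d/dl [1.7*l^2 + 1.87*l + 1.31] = 3.4*l + 1.87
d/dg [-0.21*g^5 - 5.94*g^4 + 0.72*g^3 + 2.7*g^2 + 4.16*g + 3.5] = -1.05*g^4 - 23.76*g^3 + 2.16*g^2 + 5.4*g + 4.16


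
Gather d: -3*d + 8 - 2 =6 - 3*d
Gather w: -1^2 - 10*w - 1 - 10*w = -20*w - 2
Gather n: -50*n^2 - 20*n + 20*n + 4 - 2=2 - 50*n^2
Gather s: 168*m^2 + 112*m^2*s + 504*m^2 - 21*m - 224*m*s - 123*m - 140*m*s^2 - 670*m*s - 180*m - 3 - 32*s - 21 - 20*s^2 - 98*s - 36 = 672*m^2 - 324*m + s^2*(-140*m - 20) + s*(112*m^2 - 894*m - 130) - 60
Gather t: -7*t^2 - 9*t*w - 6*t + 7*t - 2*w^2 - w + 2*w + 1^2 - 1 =-7*t^2 + t*(1 - 9*w) - 2*w^2 + w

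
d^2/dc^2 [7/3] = 0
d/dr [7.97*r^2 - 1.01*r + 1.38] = 15.94*r - 1.01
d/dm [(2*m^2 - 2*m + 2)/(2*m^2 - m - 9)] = 2*(m^2 - 22*m + 10)/(4*m^4 - 4*m^3 - 35*m^2 + 18*m + 81)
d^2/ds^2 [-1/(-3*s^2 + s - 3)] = 2*(-9*s^2 + 3*s + (6*s - 1)^2 - 9)/(3*s^2 - s + 3)^3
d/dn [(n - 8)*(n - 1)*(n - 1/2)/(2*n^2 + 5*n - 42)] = (4*n^4 + 20*n^3 - 397*n^2 + 1628*n - 1010)/(2*(4*n^4 + 20*n^3 - 143*n^2 - 420*n + 1764))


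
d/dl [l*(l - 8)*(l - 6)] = 3*l^2 - 28*l + 48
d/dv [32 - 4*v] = -4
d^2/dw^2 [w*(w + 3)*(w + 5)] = 6*w + 16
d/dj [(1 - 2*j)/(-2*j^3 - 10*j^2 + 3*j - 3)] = (-8*j^3 - 14*j^2 + 20*j + 3)/(4*j^6 + 40*j^5 + 88*j^4 - 48*j^3 + 69*j^2 - 18*j + 9)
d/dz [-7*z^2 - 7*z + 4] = -14*z - 7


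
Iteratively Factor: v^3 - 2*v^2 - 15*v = (v)*(v^2 - 2*v - 15) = v*(v + 3)*(v - 5)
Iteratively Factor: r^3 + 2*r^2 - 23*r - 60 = (r + 4)*(r^2 - 2*r - 15) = (r - 5)*(r + 4)*(r + 3)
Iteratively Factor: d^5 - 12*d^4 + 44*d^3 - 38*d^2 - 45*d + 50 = (d - 5)*(d^4 - 7*d^3 + 9*d^2 + 7*d - 10) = (d - 5)^2*(d^3 - 2*d^2 - d + 2) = (d - 5)^2*(d - 1)*(d^2 - d - 2) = (d - 5)^2*(d - 1)*(d + 1)*(d - 2)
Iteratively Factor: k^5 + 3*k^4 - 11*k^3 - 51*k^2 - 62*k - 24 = (k - 4)*(k^4 + 7*k^3 + 17*k^2 + 17*k + 6) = (k - 4)*(k + 2)*(k^3 + 5*k^2 + 7*k + 3) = (k - 4)*(k + 1)*(k + 2)*(k^2 + 4*k + 3) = (k - 4)*(k + 1)^2*(k + 2)*(k + 3)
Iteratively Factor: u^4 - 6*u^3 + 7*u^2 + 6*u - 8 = (u + 1)*(u^3 - 7*u^2 + 14*u - 8) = (u - 2)*(u + 1)*(u^2 - 5*u + 4) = (u - 2)*(u - 1)*(u + 1)*(u - 4)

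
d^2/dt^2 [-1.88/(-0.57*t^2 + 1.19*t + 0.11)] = (1.221624*t^2 - 2.550408*t - 1.88*(1.14*t - 1.19)*(2.28*t - 2.38) - 0.235752)/(-0.57*t^2 + 1.19*t + 0.11)^3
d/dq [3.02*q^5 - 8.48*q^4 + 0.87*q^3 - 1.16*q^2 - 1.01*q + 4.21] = 15.1*q^4 - 33.92*q^3 + 2.61*q^2 - 2.32*q - 1.01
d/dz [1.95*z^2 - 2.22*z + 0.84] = 3.9*z - 2.22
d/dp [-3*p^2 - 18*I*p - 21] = -6*p - 18*I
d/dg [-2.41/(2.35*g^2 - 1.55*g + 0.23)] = (11.327*g - 3.7355)/(2.35*g^2 - 1.55*g + 0.23)^2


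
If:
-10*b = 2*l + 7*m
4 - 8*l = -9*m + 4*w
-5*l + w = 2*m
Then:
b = 62/305 - 99*w/305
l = w/61 + 8/61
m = 28*w/61 - 20/61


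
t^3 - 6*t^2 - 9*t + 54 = (t - 6)*(t - 3)*(t + 3)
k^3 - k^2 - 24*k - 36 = (k - 6)*(k + 2)*(k + 3)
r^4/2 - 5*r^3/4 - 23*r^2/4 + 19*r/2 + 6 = (r/2 + 1/4)*(r - 4)*(r - 2)*(r + 3)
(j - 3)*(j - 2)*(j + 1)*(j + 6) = j^4 + 2*j^3 - 23*j^2 + 12*j + 36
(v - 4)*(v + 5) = v^2 + v - 20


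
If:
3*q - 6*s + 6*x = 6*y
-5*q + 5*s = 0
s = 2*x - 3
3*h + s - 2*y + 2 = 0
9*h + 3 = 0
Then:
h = -1/3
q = 2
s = 2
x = 5/2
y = 3/2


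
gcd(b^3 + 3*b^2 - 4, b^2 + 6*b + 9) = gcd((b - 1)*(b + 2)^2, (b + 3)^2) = 1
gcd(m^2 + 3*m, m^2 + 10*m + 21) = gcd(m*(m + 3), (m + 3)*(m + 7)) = m + 3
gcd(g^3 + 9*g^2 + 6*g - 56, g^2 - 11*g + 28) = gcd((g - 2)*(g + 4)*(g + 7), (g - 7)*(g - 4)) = 1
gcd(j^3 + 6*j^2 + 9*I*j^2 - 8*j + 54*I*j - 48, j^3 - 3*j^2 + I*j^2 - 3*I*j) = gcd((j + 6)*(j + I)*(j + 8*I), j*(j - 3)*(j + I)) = j + I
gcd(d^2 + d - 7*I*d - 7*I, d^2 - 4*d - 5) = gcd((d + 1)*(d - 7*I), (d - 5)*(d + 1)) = d + 1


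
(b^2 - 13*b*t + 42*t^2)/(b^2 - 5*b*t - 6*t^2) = (b - 7*t)/(b + t)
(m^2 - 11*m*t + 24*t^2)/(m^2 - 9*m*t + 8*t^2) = (-m + 3*t)/(-m + t)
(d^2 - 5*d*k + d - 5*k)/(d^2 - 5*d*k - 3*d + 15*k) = (d + 1)/(d - 3)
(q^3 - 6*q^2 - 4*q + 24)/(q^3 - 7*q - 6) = (q^2 - 8*q + 12)/(q^2 - 2*q - 3)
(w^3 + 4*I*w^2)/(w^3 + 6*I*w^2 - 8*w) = w/(w + 2*I)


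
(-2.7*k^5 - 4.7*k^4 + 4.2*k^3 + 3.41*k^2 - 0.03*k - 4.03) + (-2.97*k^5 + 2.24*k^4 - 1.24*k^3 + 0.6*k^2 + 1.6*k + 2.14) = -5.67*k^5 - 2.46*k^4 + 2.96*k^3 + 4.01*k^2 + 1.57*k - 1.89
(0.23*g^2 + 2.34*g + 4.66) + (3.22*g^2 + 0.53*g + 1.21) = 3.45*g^2 + 2.87*g + 5.87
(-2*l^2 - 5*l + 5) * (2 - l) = 2*l^3 + l^2 - 15*l + 10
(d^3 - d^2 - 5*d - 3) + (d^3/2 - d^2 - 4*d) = 3*d^3/2 - 2*d^2 - 9*d - 3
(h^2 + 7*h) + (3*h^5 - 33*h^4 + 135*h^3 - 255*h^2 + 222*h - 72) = 3*h^5 - 33*h^4 + 135*h^3 - 254*h^2 + 229*h - 72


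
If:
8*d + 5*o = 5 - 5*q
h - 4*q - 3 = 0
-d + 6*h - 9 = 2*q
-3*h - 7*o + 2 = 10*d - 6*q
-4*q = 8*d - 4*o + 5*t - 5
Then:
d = 1585/137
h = 475/137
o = -2415/137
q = 16/137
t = -21719/685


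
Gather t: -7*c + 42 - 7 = 35 - 7*c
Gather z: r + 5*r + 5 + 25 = 6*r + 30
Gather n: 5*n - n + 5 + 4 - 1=4*n + 8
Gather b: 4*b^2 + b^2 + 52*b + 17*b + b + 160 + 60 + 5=5*b^2 + 70*b + 225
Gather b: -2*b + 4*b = 2*b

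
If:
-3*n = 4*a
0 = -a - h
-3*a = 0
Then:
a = 0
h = 0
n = 0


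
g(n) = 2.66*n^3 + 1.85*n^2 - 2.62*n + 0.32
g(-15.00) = -8521.63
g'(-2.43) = 35.51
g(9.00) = 2065.73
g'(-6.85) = 346.48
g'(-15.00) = 1737.38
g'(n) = 7.98*n^2 + 3.7*n - 2.62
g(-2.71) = -31.93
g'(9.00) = 677.06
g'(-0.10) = -2.91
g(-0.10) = 0.60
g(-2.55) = -25.08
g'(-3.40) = 77.05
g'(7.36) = 456.89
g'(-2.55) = 39.83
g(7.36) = 1141.76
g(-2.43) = -20.56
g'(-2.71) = 45.96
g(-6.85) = -749.90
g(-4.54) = -198.57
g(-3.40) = -73.93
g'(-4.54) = 145.06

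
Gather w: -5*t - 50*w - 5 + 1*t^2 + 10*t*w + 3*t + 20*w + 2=t^2 - 2*t + w*(10*t - 30) - 3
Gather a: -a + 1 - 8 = -a - 7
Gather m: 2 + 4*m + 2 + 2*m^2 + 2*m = 2*m^2 + 6*m + 4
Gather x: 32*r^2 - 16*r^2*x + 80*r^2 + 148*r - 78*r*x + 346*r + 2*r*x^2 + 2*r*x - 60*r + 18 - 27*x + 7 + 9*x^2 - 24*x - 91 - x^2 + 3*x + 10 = 112*r^2 + 434*r + x^2*(2*r + 8) + x*(-16*r^2 - 76*r - 48) - 56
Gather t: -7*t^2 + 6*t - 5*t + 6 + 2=-7*t^2 + t + 8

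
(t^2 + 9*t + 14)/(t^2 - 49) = (t + 2)/(t - 7)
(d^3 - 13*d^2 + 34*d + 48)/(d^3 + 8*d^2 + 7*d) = (d^2 - 14*d + 48)/(d*(d + 7))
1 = 1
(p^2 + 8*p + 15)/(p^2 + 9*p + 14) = (p^2 + 8*p + 15)/(p^2 + 9*p + 14)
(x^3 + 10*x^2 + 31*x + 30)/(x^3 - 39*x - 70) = (x + 3)/(x - 7)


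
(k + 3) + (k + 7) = 2*k + 10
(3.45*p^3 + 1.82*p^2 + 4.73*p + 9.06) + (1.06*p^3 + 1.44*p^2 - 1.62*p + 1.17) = 4.51*p^3 + 3.26*p^2 + 3.11*p + 10.23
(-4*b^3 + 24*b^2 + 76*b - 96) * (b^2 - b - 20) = -4*b^5 + 28*b^4 + 132*b^3 - 652*b^2 - 1424*b + 1920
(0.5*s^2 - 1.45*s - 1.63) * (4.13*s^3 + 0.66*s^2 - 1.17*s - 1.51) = 2.065*s^5 - 5.6585*s^4 - 8.2739*s^3 - 0.1343*s^2 + 4.0966*s + 2.4613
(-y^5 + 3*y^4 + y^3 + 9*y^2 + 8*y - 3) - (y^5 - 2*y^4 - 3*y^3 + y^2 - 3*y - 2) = -2*y^5 + 5*y^4 + 4*y^3 + 8*y^2 + 11*y - 1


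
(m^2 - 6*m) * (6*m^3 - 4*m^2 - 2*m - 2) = 6*m^5 - 40*m^4 + 22*m^3 + 10*m^2 + 12*m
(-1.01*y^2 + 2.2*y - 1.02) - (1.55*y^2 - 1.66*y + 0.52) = -2.56*y^2 + 3.86*y - 1.54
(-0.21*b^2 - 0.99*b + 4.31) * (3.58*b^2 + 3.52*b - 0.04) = -0.7518*b^4 - 4.2834*b^3 + 11.9534*b^2 + 15.2108*b - 0.1724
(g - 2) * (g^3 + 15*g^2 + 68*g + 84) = g^4 + 13*g^3 + 38*g^2 - 52*g - 168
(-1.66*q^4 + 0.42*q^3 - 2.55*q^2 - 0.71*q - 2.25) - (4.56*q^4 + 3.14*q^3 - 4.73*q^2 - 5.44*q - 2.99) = -6.22*q^4 - 2.72*q^3 + 2.18*q^2 + 4.73*q + 0.74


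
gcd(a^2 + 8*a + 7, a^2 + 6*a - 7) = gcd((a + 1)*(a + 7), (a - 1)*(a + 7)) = a + 7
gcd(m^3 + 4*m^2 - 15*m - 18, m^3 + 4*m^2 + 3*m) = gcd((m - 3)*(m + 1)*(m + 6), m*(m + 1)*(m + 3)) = m + 1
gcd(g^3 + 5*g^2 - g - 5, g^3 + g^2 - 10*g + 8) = g - 1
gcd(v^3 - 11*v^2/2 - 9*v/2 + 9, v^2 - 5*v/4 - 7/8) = 1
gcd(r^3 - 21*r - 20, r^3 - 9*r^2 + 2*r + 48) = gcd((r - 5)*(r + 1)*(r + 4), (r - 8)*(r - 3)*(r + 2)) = 1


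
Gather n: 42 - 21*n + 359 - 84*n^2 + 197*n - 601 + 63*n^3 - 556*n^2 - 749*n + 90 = 63*n^3 - 640*n^2 - 573*n - 110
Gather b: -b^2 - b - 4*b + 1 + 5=-b^2 - 5*b + 6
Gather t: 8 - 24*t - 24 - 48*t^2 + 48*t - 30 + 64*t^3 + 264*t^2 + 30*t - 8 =64*t^3 + 216*t^2 + 54*t - 54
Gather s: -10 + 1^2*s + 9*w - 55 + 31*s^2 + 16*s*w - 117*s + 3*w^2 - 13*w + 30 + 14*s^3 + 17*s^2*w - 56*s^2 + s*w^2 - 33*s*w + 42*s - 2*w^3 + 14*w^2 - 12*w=14*s^3 + s^2*(17*w - 25) + s*(w^2 - 17*w - 74) - 2*w^3 + 17*w^2 - 16*w - 35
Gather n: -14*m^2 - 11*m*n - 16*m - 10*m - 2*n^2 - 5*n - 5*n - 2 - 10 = -14*m^2 - 26*m - 2*n^2 + n*(-11*m - 10) - 12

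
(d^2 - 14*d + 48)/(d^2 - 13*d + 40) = (d - 6)/(d - 5)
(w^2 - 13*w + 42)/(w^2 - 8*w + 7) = (w - 6)/(w - 1)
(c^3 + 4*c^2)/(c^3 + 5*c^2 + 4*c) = c/(c + 1)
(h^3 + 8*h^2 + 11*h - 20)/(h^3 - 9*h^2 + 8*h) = (h^2 + 9*h + 20)/(h*(h - 8))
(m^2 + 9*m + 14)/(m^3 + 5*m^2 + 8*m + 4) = (m + 7)/(m^2 + 3*m + 2)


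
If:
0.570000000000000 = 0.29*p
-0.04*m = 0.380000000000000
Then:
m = -9.50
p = 1.97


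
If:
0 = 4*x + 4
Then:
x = -1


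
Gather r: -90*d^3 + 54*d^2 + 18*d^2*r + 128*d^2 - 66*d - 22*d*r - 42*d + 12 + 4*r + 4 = -90*d^3 + 182*d^2 - 108*d + r*(18*d^2 - 22*d + 4) + 16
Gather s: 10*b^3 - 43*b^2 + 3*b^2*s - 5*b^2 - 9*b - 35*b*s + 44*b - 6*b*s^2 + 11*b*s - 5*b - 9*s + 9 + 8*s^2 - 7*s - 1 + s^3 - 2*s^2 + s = 10*b^3 - 48*b^2 + 30*b + s^3 + s^2*(6 - 6*b) + s*(3*b^2 - 24*b - 15) + 8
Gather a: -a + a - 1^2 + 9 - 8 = 0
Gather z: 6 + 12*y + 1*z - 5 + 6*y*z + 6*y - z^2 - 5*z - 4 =18*y - z^2 + z*(6*y - 4) - 3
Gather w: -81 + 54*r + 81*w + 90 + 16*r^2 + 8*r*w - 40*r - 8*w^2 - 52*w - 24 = 16*r^2 + 14*r - 8*w^2 + w*(8*r + 29) - 15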